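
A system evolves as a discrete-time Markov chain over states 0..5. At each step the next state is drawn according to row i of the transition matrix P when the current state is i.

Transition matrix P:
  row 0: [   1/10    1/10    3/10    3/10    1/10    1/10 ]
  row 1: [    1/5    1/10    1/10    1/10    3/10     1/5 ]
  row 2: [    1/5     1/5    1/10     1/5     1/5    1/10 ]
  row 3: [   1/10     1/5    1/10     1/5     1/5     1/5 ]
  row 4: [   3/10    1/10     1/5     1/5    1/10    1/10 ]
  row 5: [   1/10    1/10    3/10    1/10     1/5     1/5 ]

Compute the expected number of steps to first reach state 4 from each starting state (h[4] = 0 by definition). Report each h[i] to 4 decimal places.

h = [5.4827, 4.5431, 4.9924, 4.9435, 0.0000, 4.9933]

First-step conditioning: h[4] = 0; for i ≠ 4, h[i] = 1 + Σ_k P[i][k]·h[k].
  h[0] = 1 + 1/10·h[0] + 1/10·h[1] + 3/10·h[2] + 3/10·h[3] + 1/10·h[5]
  h[1] = 1 + 1/5·h[0] + 1/10·h[1] + 1/10·h[2] + 1/10·h[3] + 1/5·h[5]
  h[2] = 1 + 1/5·h[0] + 1/5·h[1] + 1/10·h[2] + 1/5·h[3] + 1/10·h[5]
  h[3] = 1 + 1/10·h[0] + 1/5·h[1] + 1/10·h[2] + 1/5·h[3] + 1/5·h[5]
  h[5] = 1 + 1/10·h[0] + 1/10·h[1] + 3/10·h[2] + 1/10·h[3] + 1/5·h[5]
Solving the 5×5 linear system over states ≠ 4 gives exactly h = [61620/11239, 51060/11239, 56110/11239, 55560/11239, 0, 56120/11239] (h[4] = 0 is the target).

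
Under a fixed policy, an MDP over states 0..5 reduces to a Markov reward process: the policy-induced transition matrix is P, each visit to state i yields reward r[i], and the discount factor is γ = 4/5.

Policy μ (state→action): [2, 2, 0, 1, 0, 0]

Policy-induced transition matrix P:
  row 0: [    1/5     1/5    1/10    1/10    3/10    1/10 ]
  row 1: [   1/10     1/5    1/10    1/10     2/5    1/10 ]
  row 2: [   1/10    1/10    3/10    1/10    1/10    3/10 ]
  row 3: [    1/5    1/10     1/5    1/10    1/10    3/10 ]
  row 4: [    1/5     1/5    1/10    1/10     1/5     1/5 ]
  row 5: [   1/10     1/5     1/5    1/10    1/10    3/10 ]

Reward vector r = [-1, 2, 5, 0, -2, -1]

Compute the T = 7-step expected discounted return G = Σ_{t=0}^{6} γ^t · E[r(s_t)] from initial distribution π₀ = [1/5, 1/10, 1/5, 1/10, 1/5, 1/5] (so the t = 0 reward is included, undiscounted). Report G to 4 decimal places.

G = 1.6338

t=0: π = [0.2000, 0.1000, 0.2000, 0.1000, 0.2000, 0.2000], E[r] = 0.4000, γ^t·E[r] = 0.400000, running G = 0.400000
t=1: π = [0.1500, 0.1700, 0.1700, 0.1000, 0.1900, 0.2200], E[r] = 0.4400, γ^t·E[r] = 0.352000, running G = 0.752000
t=2: π = [0.1440, 0.1730, 0.1660, 0.1000, 0.2000, 0.2170], E[r] = 0.4150, γ^t·E[r] = 0.265600, running G = 1.017600
t=3: π = [0.1444, 0.1734, 0.1649, 0.1000, 0.2007, 0.2166], E[r] = 0.4089, γ^t·E[r] = 0.209357, running G = 1.226957
t=4: π = [0.1445, 0.1735, 0.1646, 0.1000, 0.2010, 0.2164], E[r] = 0.4074, γ^t·E[r] = 0.166871, running G = 1.393828
t=5: π = [0.1445, 0.1735, 0.1646, 0.1000, 0.2011, 0.2163], E[r] = 0.4069, γ^t·E[r] = 0.133348, running G = 1.527176
t=6: π = [0.1446, 0.1735, 0.1645, 0.1000, 0.2011, 0.2163], E[r] = 0.4068, γ^t·E[r] = 0.106643, running G = 1.633819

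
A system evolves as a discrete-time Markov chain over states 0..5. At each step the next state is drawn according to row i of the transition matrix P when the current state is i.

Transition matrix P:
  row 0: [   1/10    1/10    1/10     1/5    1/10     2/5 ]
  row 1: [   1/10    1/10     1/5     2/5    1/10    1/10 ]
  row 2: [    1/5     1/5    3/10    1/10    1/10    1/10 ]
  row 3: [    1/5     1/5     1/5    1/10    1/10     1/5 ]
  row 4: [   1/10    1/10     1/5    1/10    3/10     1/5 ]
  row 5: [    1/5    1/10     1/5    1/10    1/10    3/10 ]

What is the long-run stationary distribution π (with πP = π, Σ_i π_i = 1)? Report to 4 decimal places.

π = [0.1581, 0.1361, 0.2047, 0.1566, 0.1250, 0.2195]

Balance equations π_j = Σ_i π_i·P[i][j]:
  π_0 = 1/10·π_0 + 1/10·π_1 + 1/5·π_2 + 1/5·π_3 + 1/10·π_4 + 1/5·π_5
  π_1 = 1/10·π_0 + 1/10·π_1 + 1/5·π_2 + 1/5·π_3 + 1/10·π_4 + 1/10·π_5
  π_2 = 1/10·π_0 + 1/5·π_1 + 3/10·π_2 + 1/5·π_3 + 1/5·π_4 + 1/5·π_5
  π_3 = 1/5·π_0 + 2/5·π_1 + 1/10·π_2 + 1/10·π_3 + 1/10·π_4 + 1/10·π_5
  π_4 = 1/10·π_0 + 1/10·π_1 + 1/10·π_2 + 1/10·π_3 + 3/10·π_4 + 1/10·π_5
  normalize: π_0 + π_1 + π_2 + π_3 + π_4 + π_5 = 1
Solving the linear system gives exactly π = [12143/76816, 10457/76816, 15721/76816, 12033/76816, 1/8, 4215/19204].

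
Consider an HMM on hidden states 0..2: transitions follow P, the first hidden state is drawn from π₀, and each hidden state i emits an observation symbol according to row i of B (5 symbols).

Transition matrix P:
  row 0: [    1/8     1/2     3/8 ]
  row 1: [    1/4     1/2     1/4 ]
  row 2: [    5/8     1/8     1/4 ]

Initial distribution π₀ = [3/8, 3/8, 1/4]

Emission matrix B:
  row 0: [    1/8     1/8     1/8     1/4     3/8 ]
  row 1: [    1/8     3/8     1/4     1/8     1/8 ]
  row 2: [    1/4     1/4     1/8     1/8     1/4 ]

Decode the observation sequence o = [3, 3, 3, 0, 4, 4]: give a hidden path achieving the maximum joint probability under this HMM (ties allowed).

path = [0, 2, 0, 2, 0, 2]

t=0: δ = [9.375e-02, 4.688e-02, 3.125e-02]  (obs o_0=3)
t=1: δ = [4.883e-03, 5.859e-03, 4.395e-03]  ψ = [2, 0, 0]  (obs o_1=3)
t=2: δ = [6.866e-04, 3.662e-04, 2.289e-04]  ψ = [2, 1, 0]  (obs o_2=3)
t=3: δ = [1.788e-05, 4.292e-05, 6.437e-05]  ψ = [2, 0, 0]  (obs o_3=0)
t=4: δ = [1.509e-05, 2.682e-06, 4.023e-06]  ψ = [2, 1, 2]  (obs o_4=4)
t=5: δ = [9.430e-07, 9.430e-07, 1.414e-06]  ψ = [2, 0, 0]  (obs o_5=4)
backtrack: best end state = 2; path = [0, 2, 0, 2, 0, 2]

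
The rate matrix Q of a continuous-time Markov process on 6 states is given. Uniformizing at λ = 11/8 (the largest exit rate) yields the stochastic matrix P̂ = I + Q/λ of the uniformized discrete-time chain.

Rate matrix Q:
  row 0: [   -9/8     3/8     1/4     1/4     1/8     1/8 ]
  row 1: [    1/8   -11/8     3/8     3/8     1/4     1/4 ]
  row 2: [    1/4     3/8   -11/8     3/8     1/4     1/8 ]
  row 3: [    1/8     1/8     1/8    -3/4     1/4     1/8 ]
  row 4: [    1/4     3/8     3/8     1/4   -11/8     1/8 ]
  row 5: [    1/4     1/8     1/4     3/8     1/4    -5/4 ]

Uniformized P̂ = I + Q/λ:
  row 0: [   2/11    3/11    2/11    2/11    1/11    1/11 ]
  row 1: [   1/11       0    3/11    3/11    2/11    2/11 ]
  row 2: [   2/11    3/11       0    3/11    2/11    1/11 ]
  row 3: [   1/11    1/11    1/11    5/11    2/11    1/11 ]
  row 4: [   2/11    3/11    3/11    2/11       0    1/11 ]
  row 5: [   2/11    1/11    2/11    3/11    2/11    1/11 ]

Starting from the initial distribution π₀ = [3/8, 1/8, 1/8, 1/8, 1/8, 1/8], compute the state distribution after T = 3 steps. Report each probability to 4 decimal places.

t=0: π = [0.3750, 0.1250, 0.1250, 0.1250, 0.1250, 0.1250]
t=1: π = [0.1591, 0.1932, 0.1705, 0.2500, 0.1250, 0.1023]
t=2: π = [0.1415, 0.1560, 0.1570, 0.2924, 0.1446, 0.1085]
t=3: π = [0.1411, 0.1573, 0.1540, 0.2999, 0.1427, 0.1051]

π = [0.1411, 0.1573, 0.1540, 0.2999, 0.1427, 0.1051]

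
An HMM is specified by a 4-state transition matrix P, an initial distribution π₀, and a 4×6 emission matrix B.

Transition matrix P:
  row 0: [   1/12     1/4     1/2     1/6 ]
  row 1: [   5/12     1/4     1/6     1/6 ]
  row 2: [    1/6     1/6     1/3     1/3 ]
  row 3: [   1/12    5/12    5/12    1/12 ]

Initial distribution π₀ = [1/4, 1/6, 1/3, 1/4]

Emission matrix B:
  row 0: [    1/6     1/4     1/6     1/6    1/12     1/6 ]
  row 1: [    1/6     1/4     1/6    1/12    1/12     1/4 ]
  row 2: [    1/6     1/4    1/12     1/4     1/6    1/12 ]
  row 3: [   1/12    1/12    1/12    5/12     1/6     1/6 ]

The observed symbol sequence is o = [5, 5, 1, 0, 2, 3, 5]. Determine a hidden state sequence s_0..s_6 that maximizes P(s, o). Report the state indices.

t=0: δ = [4.167e-02, 4.167e-02, 2.778e-02, 4.167e-02]  (obs o_0=5)
t=1: δ = [2.894e-03, 4.340e-03, 1.736e-03, 1.543e-03]  ψ = [1, 3, 0, 2]  (obs o_1=5)
t=2: δ = [4.521e-04, 2.713e-04, 3.617e-04, 6.028e-05]  ψ = [1, 1, 0, 1]  (obs o_2=1)
t=3: δ = [1.884e-05, 1.884e-05, 3.768e-05, 1.005e-05]  ψ = [1, 0, 0, 2]  (obs o_3=0)
t=4: δ = [1.308e-06, 1.047e-06, 1.047e-06, 1.047e-06]  ψ = [1, 2, 2, 2]  (obs o_4=2)
t=5: δ = [7.268e-08, 3.634e-08, 1.635e-07, 1.454e-07]  ψ = [1, 3, 0, 2]  (obs o_5=3)
t=6: δ = [4.542e-09, 1.514e-08, 5.047e-09, 9.085e-09]  ψ = [2, 3, 3, 2]  (obs o_6=5)
backtrack: best end state = 1; path = [3, 1, 0, 2, 2, 3, 1]

path = [3, 1, 0, 2, 2, 3, 1]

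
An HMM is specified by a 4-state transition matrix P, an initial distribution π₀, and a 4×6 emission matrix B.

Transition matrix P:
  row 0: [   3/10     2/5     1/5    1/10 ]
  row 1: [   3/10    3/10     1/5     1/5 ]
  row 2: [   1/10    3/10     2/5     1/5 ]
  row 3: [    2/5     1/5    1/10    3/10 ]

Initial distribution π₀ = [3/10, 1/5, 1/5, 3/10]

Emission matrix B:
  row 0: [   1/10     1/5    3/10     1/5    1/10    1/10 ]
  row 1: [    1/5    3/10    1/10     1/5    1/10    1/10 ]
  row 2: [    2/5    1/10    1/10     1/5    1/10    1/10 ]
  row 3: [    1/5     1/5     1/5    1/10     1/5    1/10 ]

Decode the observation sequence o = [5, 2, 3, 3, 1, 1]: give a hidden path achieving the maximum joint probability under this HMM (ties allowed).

t=0: δ = [3.000e-02, 2.000e-02, 2.000e-02, 3.000e-02]  (obs o_0=5)
t=1: δ = [3.600e-03, 1.200e-03, 8.000e-04, 1.800e-03]  ψ = [3, 0, 2, 3]  (obs o_1=2)
t=2: δ = [2.160e-04, 2.880e-04, 1.440e-04, 5.400e-05]  ψ = [0, 0, 0, 3]  (obs o_2=3)
t=3: δ = [1.728e-05, 1.728e-05, 1.152e-05, 5.760e-06]  ψ = [1, 0, 1, 1]  (obs o_3=3)
t=4: δ = [1.037e-06, 2.074e-06, 4.608e-07, 6.912e-07]  ψ = [0, 0, 2, 1]  (obs o_4=1)
t=5: δ = [1.244e-07, 1.866e-07, 4.147e-08, 8.294e-08]  ψ = [1, 1, 1, 1]  (obs o_5=1)
backtrack: best end state = 1; path = [3, 0, 1, 0, 1, 1]

path = [3, 0, 1, 0, 1, 1]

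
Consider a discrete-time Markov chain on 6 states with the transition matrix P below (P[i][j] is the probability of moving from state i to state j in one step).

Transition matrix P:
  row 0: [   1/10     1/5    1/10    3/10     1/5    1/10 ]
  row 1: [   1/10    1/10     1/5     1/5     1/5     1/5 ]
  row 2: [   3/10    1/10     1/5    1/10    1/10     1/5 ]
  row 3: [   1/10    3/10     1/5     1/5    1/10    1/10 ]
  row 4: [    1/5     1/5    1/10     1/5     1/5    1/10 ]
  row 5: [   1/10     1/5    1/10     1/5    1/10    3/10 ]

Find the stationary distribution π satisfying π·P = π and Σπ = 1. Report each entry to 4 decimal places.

π = [0.1456, 0.1859, 0.1539, 0.1992, 0.1479, 0.1675]

Balance equations π_j = Σ_i π_i·P[i][j]:
  π_0 = 1/10·π_0 + 1/10·π_1 + 3/10·π_2 + 1/10·π_3 + 1/5·π_4 + 1/10·π_5
  π_1 = 1/5·π_0 + 1/10·π_1 + 1/10·π_2 + 3/10·π_3 + 1/5·π_4 + 1/5·π_5
  π_2 = 1/10·π_0 + 1/5·π_1 + 1/5·π_2 + 1/5·π_3 + 1/10·π_4 + 1/10·π_5
  π_3 = 3/10·π_0 + 1/5·π_1 + 1/10·π_2 + 1/5·π_3 + 1/5·π_4 + 1/5·π_5
  π_4 = 1/5·π_0 + 1/5·π_1 + 1/10·π_2 + 1/10·π_3 + 1/5·π_4 + 1/10·π_5
  normalize: π_0 + π_1 + π_2 + π_3 + π_4 + π_5 = 1
Solving the linear system gives exactly π = [13079/89844, 16705/89844, 4609/29948, 8947/44922, 3323/22461, 15047/89844].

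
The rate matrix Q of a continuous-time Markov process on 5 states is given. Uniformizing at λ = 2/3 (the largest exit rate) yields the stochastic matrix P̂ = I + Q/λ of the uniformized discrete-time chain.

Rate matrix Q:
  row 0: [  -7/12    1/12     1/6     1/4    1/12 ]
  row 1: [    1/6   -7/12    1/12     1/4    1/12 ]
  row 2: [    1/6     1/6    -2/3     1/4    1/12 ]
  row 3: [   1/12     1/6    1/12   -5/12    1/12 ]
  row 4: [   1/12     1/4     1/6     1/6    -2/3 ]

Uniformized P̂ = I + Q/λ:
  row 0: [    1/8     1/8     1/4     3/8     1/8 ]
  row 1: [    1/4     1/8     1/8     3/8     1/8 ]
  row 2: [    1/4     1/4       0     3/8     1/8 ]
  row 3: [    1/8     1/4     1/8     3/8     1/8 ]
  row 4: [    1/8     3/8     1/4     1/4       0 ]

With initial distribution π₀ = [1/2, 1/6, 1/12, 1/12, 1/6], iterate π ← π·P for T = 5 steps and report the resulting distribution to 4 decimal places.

t=0: π = [0.5000, 0.1667, 0.0833, 0.0833, 0.1667]
t=1: π = [0.1563, 0.1875, 0.1979, 0.3542, 0.1042]
t=2: π = [0.1732, 0.2201, 0.1328, 0.3620, 0.1120]
t=3: π = [0.1691, 0.2148, 0.1440, 0.3610, 0.1110]
t=4: π = [0.1699, 0.2159, 0.1420, 0.3611, 0.1111]
t=5: π = [0.1697, 0.2157, 0.1424, 0.3611, 0.1111]

π = [0.1697, 0.2157, 0.1424, 0.3611, 0.1111]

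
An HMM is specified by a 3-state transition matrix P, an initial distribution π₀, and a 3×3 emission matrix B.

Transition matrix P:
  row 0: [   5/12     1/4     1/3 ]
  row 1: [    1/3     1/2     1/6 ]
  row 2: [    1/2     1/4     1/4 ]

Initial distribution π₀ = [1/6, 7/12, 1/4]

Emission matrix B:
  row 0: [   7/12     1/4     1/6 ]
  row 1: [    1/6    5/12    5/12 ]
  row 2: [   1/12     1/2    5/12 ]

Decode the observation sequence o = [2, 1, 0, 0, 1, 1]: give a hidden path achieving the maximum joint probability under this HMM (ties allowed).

path = [1, 1, 0, 0, 1, 1]

t=0: δ = [2.778e-02, 2.431e-01, 1.042e-01]  (obs o_0=2)
t=1: δ = [2.025e-02, 5.064e-02, 2.025e-02]  ψ = [1, 1, 1]  (obs o_1=1)
t=2: δ = [9.846e-03, 4.220e-03, 7.033e-04]  ψ = [1, 1, 1]  (obs o_2=0)
t=3: δ = [2.393e-03, 4.103e-04, 2.735e-04]  ψ = [0, 0, 0]  (obs o_3=0)
t=4: δ = [2.493e-04, 2.493e-04, 3.989e-04]  ψ = [0, 0, 0]  (obs o_4=1)
t=5: δ = [4.986e-05, 5.193e-05, 4.986e-05]  ψ = [2, 1, 2]  (obs o_5=1)
backtrack: best end state = 1; path = [1, 1, 0, 0, 1, 1]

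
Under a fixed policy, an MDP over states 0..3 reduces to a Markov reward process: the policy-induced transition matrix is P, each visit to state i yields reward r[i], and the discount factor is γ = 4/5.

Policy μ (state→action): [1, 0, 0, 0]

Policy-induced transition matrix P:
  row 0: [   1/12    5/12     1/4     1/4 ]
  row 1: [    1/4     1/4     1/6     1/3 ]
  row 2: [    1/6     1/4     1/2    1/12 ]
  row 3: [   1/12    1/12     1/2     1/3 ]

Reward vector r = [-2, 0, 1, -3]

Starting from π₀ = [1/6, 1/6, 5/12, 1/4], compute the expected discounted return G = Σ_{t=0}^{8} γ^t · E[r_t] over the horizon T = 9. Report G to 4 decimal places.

t=0: π = [0.1667, 0.1667, 0.4167, 0.2500], E[r] = -0.6667, γ^t·E[r] = -0.666667, running G = -0.666667
t=1: π = [0.1458, 0.2361, 0.4028, 0.2153], E[r] = -0.5347, γ^t·E[r] = -0.427778, running G = -1.094444
t=2: π = [0.1563, 0.2384, 0.3848, 0.2205], E[r] = -0.5891, γ^t·E[r] = -0.377037, running G = -1.471481
t=3: π = [0.1551, 0.2393, 0.3815, 0.2241], E[r] = -0.6011, γ^t·E[r] = -0.307778, running G = -1.779259
t=4: π = [0.1550, 0.2385, 0.3815, 0.2250], E[r] = -0.6037, γ^t·E[r] = -0.247266, running G = -2.026525
t=5: π = [0.1549, 0.2383, 0.3817, 0.2251], E[r] = -0.6032, γ^t·E[r] = -0.197643, running G = -2.224168
t=6: π = [0.1549, 0.2383, 0.3818, 0.2250], E[r] = -0.6029, γ^t·E[r] = -0.158038, running G = -2.382206
t=7: π = [0.1549, 0.2383, 0.3818, 0.2250], E[r] = -0.6028, γ^t·E[r] = -0.126415, running G = -2.508621
t=8: π = [0.1549, 0.2383, 0.3818, 0.2250], E[r] = -0.6028, γ^t·E[r] = -0.101132, running G = -2.609754

G = -2.6098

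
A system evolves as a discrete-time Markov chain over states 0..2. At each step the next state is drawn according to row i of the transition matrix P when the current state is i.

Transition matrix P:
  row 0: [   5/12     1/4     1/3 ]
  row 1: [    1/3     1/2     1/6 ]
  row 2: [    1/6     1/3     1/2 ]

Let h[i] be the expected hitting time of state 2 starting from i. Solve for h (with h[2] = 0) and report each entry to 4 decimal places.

h = [3.6000, 4.4000, 0.0000]

First-step conditioning: h[2] = 0; for i ≠ 2, h[i] = 1 + Σ_k P[i][k]·h[k].
  h[0] = 1 + 5/12·h[0] + 1/4·h[1]
  h[1] = 1 + 1/3·h[0] + 1/2·h[1]
Solving the 2×2 linear system over states ≠ 2 gives exactly h = [18/5, 22/5, 0] (h[2] = 0 is the target).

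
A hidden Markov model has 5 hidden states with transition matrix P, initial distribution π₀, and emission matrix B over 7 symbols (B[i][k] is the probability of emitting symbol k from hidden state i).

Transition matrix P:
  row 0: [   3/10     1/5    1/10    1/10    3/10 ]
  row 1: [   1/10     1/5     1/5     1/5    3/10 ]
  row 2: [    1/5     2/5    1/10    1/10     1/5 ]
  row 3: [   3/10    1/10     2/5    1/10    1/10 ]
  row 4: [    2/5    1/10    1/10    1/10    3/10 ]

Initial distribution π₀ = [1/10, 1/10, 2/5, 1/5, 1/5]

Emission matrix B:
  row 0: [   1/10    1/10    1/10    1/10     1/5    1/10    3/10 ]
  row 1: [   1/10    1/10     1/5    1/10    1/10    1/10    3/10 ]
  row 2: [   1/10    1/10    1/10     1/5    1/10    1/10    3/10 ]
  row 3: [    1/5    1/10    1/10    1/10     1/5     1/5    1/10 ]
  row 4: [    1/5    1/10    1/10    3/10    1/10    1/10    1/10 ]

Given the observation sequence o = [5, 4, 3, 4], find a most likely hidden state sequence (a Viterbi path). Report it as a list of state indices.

path = [3, 0, 4, 0]

t=0: δ = [1.000e-02, 1.000e-02, 4.000e-02, 4.000e-02, 2.000e-02]  (obs o_0=5)
t=1: δ = [2.400e-03, 1.600e-03, 1.600e-03, 8.000e-04, 8.000e-04]  ψ = [3, 2, 3, 2, 2]  (obs o_1=4)
t=2: δ = [7.200e-05, 6.400e-05, 6.400e-05, 3.200e-05, 2.160e-04]  ψ = [0, 2, 1, 1, 0]  (obs o_2=3)
t=3: δ = [1.728e-05, 2.560e-06, 2.160e-06, 4.320e-06, 6.480e-06]  ψ = [4, 2, 4, 4, 4]  (obs o_3=4)
backtrack: best end state = 0; path = [3, 0, 4, 0]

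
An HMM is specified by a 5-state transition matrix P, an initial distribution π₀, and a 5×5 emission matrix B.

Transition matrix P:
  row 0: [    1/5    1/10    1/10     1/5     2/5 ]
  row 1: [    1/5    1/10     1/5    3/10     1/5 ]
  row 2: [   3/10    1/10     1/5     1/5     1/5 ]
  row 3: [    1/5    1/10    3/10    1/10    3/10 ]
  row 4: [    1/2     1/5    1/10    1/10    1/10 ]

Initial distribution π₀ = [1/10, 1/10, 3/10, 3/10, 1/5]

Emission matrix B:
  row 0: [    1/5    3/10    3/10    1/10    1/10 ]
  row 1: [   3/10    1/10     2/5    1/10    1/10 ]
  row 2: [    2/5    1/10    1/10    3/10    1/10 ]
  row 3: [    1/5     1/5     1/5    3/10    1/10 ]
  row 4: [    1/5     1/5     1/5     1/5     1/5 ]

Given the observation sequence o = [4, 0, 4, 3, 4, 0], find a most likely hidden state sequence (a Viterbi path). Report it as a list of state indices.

t=0: δ = [1.000e-02, 1.000e-02, 3.000e-02, 3.000e-02, 4.000e-02]  (obs o_0=4)
t=1: δ = [4.000e-03, 2.400e-03, 3.600e-03, 1.200e-03, 1.800e-03]  ψ = [4, 4, 3, 2, 3]  (obs o_1=0)
t=2: δ = [1.080e-04, 4.000e-05, 7.200e-05, 8.000e-05, 3.200e-04]  ψ = [2, 0, 2, 0, 0]  (obs o_2=4)
t=3: δ = [1.600e-05, 6.400e-06, 9.600e-06, 9.600e-06, 8.640e-06]  ψ = [4, 4, 4, 4, 0]  (obs o_3=3)
t=4: δ = [4.320e-07, 1.728e-07, 2.880e-07, 3.200e-07, 1.280e-06]  ψ = [4, 4, 3, 0, 0]  (obs o_4=4)
t=5: δ = [1.280e-07, 7.680e-08, 5.120e-08, 2.560e-08, 3.456e-08]  ψ = [4, 4, 4, 4, 0]  (obs o_5=0)
backtrack: best end state = 0; path = [4, 0, 4, 0, 4, 0]

path = [4, 0, 4, 0, 4, 0]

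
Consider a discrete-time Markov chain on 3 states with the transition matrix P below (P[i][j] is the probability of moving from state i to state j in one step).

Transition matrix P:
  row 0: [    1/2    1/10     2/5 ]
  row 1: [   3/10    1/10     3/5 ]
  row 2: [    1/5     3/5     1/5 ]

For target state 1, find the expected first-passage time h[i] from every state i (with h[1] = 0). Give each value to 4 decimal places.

h = [3.7500, 0.0000, 2.1875]

First-step conditioning: h[1] = 0; for i ≠ 1, h[i] = 1 + Σ_k P[i][k]·h[k].
  h[0] = 1 + 1/2·h[0] + 2/5·h[2]
  h[2] = 1 + 1/5·h[0] + 1/5·h[2]
Solving the 2×2 linear system over states ≠ 1 gives exactly h = [15/4, 0, 35/16] (h[1] = 0 is the target).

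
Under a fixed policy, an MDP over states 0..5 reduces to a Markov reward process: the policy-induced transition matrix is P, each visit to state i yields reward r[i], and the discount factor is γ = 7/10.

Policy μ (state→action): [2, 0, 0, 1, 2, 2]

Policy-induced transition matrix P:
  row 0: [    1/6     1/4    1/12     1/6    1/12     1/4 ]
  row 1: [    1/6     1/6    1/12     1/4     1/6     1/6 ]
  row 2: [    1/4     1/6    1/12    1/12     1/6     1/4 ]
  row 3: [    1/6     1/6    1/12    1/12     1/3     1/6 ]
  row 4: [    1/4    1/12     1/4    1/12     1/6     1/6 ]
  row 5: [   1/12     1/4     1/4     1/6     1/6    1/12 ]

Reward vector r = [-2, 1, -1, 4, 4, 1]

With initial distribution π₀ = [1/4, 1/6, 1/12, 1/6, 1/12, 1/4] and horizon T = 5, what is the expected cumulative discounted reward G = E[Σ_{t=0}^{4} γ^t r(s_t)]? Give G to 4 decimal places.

t=0: π = [0.2500, 0.1667, 0.0833, 0.1667, 0.0833, 0.2500], E[r] = 0.8333, γ^t·E[r] = 0.833333, running G = 0.833333
t=1: π = [0.1597, 0.2014, 0.1389, 0.1528, 0.1736, 0.1736], E[r] = 1.2222, γ^t·E[r] = 0.855556, running G = 1.688889
t=2: π = [0.1782, 0.1800, 0.1412, 0.1447, 0.1788, 0.1771], E[r] = 1.1534, γ^t·E[r] = 0.565145, running G = 2.254034
t=3: π = [0.1786, 0.1814, 0.1427, 0.1429, 0.1759, 0.1785], E[r] = 1.1356, γ^t·E[r] = 0.389498, running G = 2.643531
t=4: π = [0.1783, 0.1818, 0.1424, 0.1433, 0.1756, 0.1786], E[r] = 1.1370, γ^t·E[r] = 0.272984, running G = 2.916515

G = 2.9165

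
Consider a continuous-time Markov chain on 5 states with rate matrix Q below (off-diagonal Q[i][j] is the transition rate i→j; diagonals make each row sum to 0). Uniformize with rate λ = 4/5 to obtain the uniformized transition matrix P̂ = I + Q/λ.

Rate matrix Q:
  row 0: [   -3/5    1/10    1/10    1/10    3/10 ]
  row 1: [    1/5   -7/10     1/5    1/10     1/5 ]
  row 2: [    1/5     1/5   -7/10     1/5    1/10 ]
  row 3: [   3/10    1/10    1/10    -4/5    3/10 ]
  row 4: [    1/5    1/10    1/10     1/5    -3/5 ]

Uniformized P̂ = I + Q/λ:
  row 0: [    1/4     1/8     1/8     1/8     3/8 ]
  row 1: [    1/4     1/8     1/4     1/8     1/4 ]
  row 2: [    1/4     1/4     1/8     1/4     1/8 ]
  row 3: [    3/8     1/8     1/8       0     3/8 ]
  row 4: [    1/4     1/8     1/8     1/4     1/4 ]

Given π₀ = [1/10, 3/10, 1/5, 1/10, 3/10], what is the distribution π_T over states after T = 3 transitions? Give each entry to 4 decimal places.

t=0: π = [0.1000, 0.3000, 0.2000, 0.1000, 0.3000]
t=1: π = [0.2625, 0.1500, 0.1625, 0.1750, 0.2500]
t=2: π = [0.2719, 0.1453, 0.1438, 0.1547, 0.2844]
t=3: π = [0.2693, 0.1430, 0.1432, 0.1592, 0.2854]

π = [0.2693, 0.1430, 0.1432, 0.1592, 0.2854]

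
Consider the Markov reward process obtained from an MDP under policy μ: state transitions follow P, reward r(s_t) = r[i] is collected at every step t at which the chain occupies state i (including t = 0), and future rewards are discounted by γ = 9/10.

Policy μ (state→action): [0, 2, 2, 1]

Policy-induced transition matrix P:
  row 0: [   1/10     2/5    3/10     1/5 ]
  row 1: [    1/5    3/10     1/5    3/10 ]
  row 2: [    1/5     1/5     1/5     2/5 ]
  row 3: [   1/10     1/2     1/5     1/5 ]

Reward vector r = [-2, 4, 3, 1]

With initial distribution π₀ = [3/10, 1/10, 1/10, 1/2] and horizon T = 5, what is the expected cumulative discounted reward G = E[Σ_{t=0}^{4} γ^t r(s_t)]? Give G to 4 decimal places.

t=0: π = [0.3000, 0.1000, 0.1000, 0.5000], E[r] = 0.6000, γ^t·E[r] = 0.600000, running G = 0.600000
t=1: π = [0.1200, 0.4200, 0.2300, 0.2300], E[r] = 2.3600, γ^t·E[r] = 2.124000, running G = 2.724000
t=2: π = [0.1650, 0.3350, 0.2120, 0.2880], E[r] = 1.9340, γ^t·E[r] = 1.566540, running G = 4.290540
t=3: π = [0.1547, 0.3529, 0.2165, 0.2759], E[r] = 2.0276, γ^t·E[r] = 1.478120, running G = 5.768660
t=4: π = [0.1569, 0.3490, 0.2155, 0.2786], E[r] = 2.0071, γ^t·E[r] = 1.316871, running G = 7.085532

G = 7.0855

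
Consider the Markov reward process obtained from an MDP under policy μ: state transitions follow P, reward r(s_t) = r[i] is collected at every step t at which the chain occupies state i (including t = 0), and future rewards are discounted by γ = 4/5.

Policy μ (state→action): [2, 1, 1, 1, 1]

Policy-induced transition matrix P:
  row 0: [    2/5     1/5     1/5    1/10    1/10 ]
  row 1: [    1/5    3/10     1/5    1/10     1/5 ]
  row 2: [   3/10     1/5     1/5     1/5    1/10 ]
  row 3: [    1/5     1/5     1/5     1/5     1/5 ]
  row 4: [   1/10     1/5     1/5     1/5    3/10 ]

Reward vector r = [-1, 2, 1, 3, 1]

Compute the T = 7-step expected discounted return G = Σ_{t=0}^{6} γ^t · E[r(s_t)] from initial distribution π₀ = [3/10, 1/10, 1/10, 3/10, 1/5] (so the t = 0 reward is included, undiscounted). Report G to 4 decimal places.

G = 4.1225

t=0: π = [0.3000, 0.1000, 0.1000, 0.3000, 0.2000], E[r] = 1.1000, γ^t·E[r] = 1.100000, running G = 1.100000
t=1: π = [0.2500, 0.2100, 0.2000, 0.1600, 0.1800], E[r] = 1.0300, γ^t·E[r] = 0.824000, running G = 1.924000
t=2: π = [0.2520, 0.2210, 0.2000, 0.1540, 0.1730], E[r] = 1.0250, γ^t·E[r] = 0.656000, running G = 2.580000
t=3: π = [0.2531, 0.2221, 0.2000, 0.1527, 0.1721], E[r] = 1.0213, γ^t·E[r] = 0.522906, running G = 3.102906
t=4: π = [0.2534, 0.2222, 0.2000, 0.1525, 0.1719], E[r] = 1.0204, γ^t·E[r] = 0.417935, running G = 3.520841
t=5: π = [0.2535, 0.2222, 0.2000, 0.1524, 0.1718], E[r] = 1.0201, γ^t·E[r] = 0.334271, running G = 3.855112
t=6: π = [0.2535, 0.2222, 0.2000, 0.1524, 0.1718], E[r] = 1.0201, γ^t·E[r] = 0.267401, running G = 4.122512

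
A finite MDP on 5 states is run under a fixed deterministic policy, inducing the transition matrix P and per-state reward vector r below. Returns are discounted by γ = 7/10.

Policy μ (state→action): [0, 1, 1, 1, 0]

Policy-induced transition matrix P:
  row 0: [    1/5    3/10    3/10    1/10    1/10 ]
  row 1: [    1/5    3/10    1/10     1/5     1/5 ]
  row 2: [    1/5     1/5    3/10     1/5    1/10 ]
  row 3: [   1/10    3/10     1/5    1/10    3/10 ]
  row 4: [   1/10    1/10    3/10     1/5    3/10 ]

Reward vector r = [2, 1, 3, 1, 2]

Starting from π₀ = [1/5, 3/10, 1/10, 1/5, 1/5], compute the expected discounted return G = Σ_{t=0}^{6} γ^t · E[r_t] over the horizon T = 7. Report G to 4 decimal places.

t=0: π = [0.2000, 0.3000, 0.1000, 0.2000, 0.2000], E[r] = 1.6000, γ^t·E[r] = 1.600000, running G = 1.600000
t=1: π = [0.1600, 0.2500, 0.2200, 0.1600, 0.2100], E[r] = 1.8100, γ^t·E[r] = 1.267000, running G = 2.867000
t=2: π = [0.1630, 0.2360, 0.2340, 0.1680, 0.1990], E[r] = 1.8300, γ^t·E[r] = 0.896700, running G = 3.763700
t=3: π = [0.1633, 0.2368, 0.2360, 0.1669, 0.1970], E[r] = 1.8323, γ^t·E[r] = 0.628479, running G = 4.392179
t=4: π = [0.1636, 0.2370, 0.2360, 0.1670, 0.1965], E[r] = 1.8320, γ^t·E[r] = 0.439856, running G = 4.832035
t=5: π = [0.1637, 0.2371, 0.2359, 0.1669, 0.1964], E[r] = 1.8318, γ^t·E[r] = 0.307879, running G = 5.139914
t=6: π = [0.1637, 0.2371, 0.2359, 0.1669, 0.1964], E[r] = 1.8318, γ^t·E[r] = 0.215511, running G = 5.355424

G = 5.3554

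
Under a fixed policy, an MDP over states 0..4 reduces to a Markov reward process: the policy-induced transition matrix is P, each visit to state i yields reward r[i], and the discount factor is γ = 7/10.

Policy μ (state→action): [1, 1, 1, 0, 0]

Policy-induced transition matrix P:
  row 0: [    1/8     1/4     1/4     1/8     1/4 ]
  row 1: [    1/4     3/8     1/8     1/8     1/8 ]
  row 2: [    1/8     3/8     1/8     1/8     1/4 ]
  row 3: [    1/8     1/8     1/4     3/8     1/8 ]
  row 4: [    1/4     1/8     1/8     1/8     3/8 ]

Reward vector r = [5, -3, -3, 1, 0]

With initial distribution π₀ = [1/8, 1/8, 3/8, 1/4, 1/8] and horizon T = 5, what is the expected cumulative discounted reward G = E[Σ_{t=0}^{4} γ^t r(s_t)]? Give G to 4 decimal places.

G = -1.0516

t=0: π = [0.1250, 0.1250, 0.3750, 0.2500, 0.1250], E[r] = -0.6250, γ^t·E[r] = -0.625000, running G = -0.625000
t=1: π = [0.1563, 0.2656, 0.1719, 0.1875, 0.2188], E[r] = -0.3438, γ^t·E[r] = -0.240625, running G = -0.865625
t=2: π = [0.1855, 0.2539, 0.1680, 0.1719, 0.2207], E[r] = -0.1660, γ^t·E[r] = -0.081348, running G = -0.946973
t=3: π = [0.1843, 0.2537, 0.1697, 0.1680, 0.2244], E[r] = -0.1804, γ^t·E[r] = -0.061884, running G = -1.008857
t=4: π = [0.1848, 0.2539, 0.1690, 0.1670, 0.2253], E[r] = -0.1780, γ^t·E[r] = -0.042733, running G = -1.051589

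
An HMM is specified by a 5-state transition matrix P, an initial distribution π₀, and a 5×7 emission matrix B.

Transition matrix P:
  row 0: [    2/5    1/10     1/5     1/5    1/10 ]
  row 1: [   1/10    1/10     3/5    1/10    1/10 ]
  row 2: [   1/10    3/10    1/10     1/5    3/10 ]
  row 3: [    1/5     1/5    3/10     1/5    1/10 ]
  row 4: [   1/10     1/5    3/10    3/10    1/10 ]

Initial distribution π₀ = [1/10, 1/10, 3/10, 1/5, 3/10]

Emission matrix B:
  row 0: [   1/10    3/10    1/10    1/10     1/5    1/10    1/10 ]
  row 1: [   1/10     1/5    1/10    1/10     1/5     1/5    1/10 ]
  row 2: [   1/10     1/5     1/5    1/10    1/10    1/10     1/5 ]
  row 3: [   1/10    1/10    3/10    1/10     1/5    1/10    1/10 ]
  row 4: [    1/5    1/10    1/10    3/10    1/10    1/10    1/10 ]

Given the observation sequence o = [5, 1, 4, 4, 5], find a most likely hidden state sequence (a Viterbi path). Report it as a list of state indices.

path = [1, 2, 1, 2, 1]

t=0: δ = [1.000e-02, 2.000e-02, 3.000e-02, 2.000e-02, 3.000e-02]  (obs o_0=5)
t=1: δ = [1.200e-03, 1.800e-03, 2.400e-03, 9.000e-04, 9.000e-04]  ψ = [0, 2, 1, 4, 2]  (obs o_1=1)
t=2: δ = [9.600e-05, 1.440e-04, 1.080e-04, 9.600e-05, 7.200e-05]  ψ = [0, 2, 1, 2, 2]  (obs o_2=4)
t=3: δ = [7.680e-06, 6.480e-06, 8.640e-06, 4.320e-06, 3.240e-06]  ψ = [0, 2, 1, 2, 2]  (obs o_3=4)
t=4: δ = [3.072e-07, 5.184e-07, 3.888e-07, 1.728e-07, 2.592e-07]  ψ = [0, 2, 1, 2, 2]  (obs o_4=5)
backtrack: best end state = 1; path = [1, 2, 1, 2, 1]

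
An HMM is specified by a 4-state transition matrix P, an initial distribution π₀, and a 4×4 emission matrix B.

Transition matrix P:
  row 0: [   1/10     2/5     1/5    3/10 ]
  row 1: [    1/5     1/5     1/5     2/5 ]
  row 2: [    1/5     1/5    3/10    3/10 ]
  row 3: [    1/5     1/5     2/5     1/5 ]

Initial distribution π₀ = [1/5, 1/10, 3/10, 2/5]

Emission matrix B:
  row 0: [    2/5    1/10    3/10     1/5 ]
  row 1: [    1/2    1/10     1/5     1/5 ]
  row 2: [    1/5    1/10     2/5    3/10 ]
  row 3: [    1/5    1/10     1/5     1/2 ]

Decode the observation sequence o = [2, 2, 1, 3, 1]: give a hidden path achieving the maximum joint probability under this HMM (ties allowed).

path = [2, 2, 2, 3, 2]

t=0: δ = [6.000e-02, 2.000e-02, 1.200e-01, 8.000e-02]  (obs o_0=2)
t=1: δ = [7.200e-03, 4.800e-03, 1.440e-02, 7.200e-03]  ψ = [2, 0, 2, 2]  (obs o_1=2)
t=2: δ = [2.880e-04, 2.880e-04, 4.320e-04, 4.320e-04]  ψ = [2, 0, 2, 2]  (obs o_2=1)
t=3: δ = [1.728e-05, 2.304e-05, 5.184e-05, 6.480e-05]  ψ = [2, 0, 3, 2]  (obs o_3=3)
t=4: δ = [1.296e-06, 1.296e-06, 2.592e-06, 1.555e-06]  ψ = [3, 3, 3, 2]  (obs o_4=1)
backtrack: best end state = 2; path = [2, 2, 2, 3, 2]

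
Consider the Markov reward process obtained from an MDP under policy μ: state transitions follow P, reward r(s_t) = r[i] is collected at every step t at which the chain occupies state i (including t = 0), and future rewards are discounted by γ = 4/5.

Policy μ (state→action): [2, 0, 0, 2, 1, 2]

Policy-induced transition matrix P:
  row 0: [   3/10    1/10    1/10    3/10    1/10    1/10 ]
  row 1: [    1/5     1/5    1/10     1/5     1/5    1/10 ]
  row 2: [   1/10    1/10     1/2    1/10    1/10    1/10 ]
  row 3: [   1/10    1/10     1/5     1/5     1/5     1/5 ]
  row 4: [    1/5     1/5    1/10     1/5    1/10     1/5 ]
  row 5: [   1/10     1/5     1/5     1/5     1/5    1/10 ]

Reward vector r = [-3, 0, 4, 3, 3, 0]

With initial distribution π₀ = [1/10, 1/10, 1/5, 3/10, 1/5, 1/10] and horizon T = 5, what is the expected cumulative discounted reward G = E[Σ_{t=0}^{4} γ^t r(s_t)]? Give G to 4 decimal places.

t=0: π = [0.1000, 0.1000, 0.2000, 0.3000, 0.2000, 0.1000], E[r] = 2.0000, γ^t·E[r] = 2.000000, running G = 2.000000
t=1: π = [0.1500, 0.1400, 0.2200, 0.1900, 0.1500, 0.1500], E[r] = 1.4500, γ^t·E[r] = 1.160000, running G = 3.160000
t=2: π = [0.1590, 0.1440, 0.2220, 0.1930, 0.1480, 0.1340], E[r] = 1.4340, γ^t·E[r] = 0.917760, running G = 4.077760
t=3: π = [0.1610, 0.1426, 0.2215, 0.1937, 0.1471, 0.1341], E[r] = 1.4254, γ^t·E[r] = 0.729805, running G = 4.807565
t=4: π = [0.1612, 0.1424, 0.2214, 0.1940, 0.1470, 0.1341], E[r] = 1.4250, γ^t·E[r] = 0.583672, running G = 5.391237

G = 5.3912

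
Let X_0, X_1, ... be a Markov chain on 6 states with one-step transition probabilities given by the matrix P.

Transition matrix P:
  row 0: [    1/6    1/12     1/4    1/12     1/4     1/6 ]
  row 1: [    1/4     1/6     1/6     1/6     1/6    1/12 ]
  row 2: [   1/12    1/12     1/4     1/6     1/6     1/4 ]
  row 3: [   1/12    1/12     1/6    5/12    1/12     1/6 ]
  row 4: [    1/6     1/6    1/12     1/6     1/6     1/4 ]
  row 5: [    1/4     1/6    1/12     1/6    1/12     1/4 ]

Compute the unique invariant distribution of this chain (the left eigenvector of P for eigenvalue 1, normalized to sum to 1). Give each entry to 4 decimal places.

Balance equations π_j = Σ_i π_i·P[i][j]:
  π_0 = 1/6·π_0 + 1/4·π_1 + 1/12·π_2 + 1/12·π_3 + 1/6·π_4 + 1/4·π_5
  π_1 = 1/12·π_0 + 1/6·π_1 + 1/12·π_2 + 1/12·π_3 + 1/6·π_4 + 1/6·π_5
  π_2 = 1/4·π_0 + 1/6·π_1 + 1/4·π_2 + 1/6·π_3 + 1/12·π_4 + 1/12·π_5
  π_3 = 1/12·π_0 + 1/6·π_1 + 1/6·π_2 + 5/12·π_3 + 1/6·π_4 + 1/6·π_5
  π_4 = 1/4·π_0 + 1/6·π_1 + 1/6·π_2 + 1/12·π_3 + 1/6·π_4 + 1/12·π_5
  normalize: π_0 + π_1 + π_2 + π_3 + π_4 + π_5 = 1
Solving the linear system gives exactly π = [787/4838, 19531/159654, 13186/79827, 2963/14514, 7803/53218, 15889/79827].

π = [0.1627, 0.1223, 0.1652, 0.2041, 0.1466, 0.1990]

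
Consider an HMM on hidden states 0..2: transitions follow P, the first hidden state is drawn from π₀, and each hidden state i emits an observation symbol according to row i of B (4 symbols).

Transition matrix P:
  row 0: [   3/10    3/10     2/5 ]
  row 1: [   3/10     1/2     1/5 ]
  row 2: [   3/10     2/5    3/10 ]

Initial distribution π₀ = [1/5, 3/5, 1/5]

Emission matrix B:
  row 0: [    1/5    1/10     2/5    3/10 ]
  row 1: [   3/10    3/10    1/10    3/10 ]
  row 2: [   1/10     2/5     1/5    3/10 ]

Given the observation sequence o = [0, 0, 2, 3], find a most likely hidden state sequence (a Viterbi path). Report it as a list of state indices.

path = [1, 1, 0, 2]

t=0: δ = [4.000e-02, 1.800e-01, 2.000e-02]  (obs o_0=0)
t=1: δ = [1.080e-02, 2.700e-02, 3.600e-03]  ψ = [1, 1, 1]  (obs o_1=0)
t=2: δ = [3.240e-03, 1.350e-03, 1.080e-03]  ψ = [1, 1, 1]  (obs o_2=2)
t=3: δ = [2.916e-04, 2.916e-04, 3.888e-04]  ψ = [0, 0, 0]  (obs o_3=3)
backtrack: best end state = 2; path = [1, 1, 0, 2]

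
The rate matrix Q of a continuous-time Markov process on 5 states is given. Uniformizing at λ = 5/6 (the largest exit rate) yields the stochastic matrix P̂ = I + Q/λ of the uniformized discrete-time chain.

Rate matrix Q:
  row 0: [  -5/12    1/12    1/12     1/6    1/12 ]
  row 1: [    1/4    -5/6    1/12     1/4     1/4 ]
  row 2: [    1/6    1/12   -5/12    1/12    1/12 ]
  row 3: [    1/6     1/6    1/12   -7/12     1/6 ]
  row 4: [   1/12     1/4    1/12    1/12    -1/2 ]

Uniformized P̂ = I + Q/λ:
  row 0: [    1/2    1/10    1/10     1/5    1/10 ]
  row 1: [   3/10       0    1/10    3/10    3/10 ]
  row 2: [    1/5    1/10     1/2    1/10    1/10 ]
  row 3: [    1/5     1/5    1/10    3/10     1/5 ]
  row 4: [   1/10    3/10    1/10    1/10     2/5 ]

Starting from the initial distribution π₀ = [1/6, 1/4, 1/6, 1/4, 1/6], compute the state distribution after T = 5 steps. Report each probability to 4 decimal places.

t=0: π = [0.1667, 0.2500, 0.1667, 0.2500, 0.1667]
t=1: π = [0.2583, 0.1333, 0.1667, 0.2167, 0.2250]
t=2: π = [0.2683, 0.1533, 0.1667, 0.1958, 0.2158]
t=3: π = [0.2743, 0.1474, 0.1667, 0.1967, 0.2150]
t=4: π = [0.2755, 0.1479, 0.1667, 0.1962, 0.2137]
t=5: π = [0.2761, 0.1476, 0.1667, 0.1964, 0.2133]

π = [0.2761, 0.1476, 0.1667, 0.1964, 0.2133]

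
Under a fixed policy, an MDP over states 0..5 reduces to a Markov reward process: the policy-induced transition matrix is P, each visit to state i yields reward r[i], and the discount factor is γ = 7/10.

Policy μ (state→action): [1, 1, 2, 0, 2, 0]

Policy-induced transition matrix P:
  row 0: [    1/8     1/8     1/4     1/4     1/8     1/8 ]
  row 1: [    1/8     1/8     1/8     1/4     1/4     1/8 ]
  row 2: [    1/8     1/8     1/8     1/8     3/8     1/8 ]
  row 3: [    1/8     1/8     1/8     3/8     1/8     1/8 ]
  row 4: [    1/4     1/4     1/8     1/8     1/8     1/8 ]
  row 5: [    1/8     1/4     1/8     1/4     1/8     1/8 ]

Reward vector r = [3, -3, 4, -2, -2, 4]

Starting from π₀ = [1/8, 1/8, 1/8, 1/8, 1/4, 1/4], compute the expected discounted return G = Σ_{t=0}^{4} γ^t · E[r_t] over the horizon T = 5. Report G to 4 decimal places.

G = 1.0816

t=0: π = [0.1250, 0.1250, 0.1250, 0.1250, 0.2500, 0.2500], E[r] = 0.7500, γ^t·E[r] = 0.750000, running G = 0.750000
t=1: π = [0.1563, 0.1875, 0.1406, 0.2188, 0.1719, 0.1250], E[r] = 0.1875, γ^t·E[r] = 0.131250, running G = 0.881250
t=2: π = [0.1465, 0.1621, 0.1445, 0.2383, 0.1836, 0.1250], E[r] = 0.1875, γ^t·E[r] = 0.091875, running G = 0.973125
t=3: π = [0.1479, 0.1636, 0.1433, 0.2388, 0.1814, 0.1250], E[r] = 0.1860, γ^t·E[r] = 0.063810, running G = 1.036935
t=4: π = [0.1477, 0.1633, 0.1435, 0.2393, 0.1813, 0.1250], E[r] = 0.1860, γ^t·E[r] = 0.044667, running G = 1.081602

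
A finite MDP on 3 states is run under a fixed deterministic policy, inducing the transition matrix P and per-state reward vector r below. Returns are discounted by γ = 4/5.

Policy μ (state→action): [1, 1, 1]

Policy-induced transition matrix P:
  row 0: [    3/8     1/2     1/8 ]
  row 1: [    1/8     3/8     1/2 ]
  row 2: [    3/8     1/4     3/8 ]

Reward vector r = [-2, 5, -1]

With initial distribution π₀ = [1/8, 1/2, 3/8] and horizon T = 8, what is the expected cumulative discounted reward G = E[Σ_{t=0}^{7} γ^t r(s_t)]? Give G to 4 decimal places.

G = 4.6433

t=0: π = [0.1250, 0.5000, 0.3750], E[r] = 1.8750, γ^t·E[r] = 1.875000, running G = 1.875000
t=1: π = [0.2500, 0.3438, 0.4063], E[r] = 0.8125, γ^t·E[r] = 0.650000, running G = 2.525000
t=2: π = [0.2891, 0.3555, 0.3555], E[r] = 0.8438, γ^t·E[r] = 0.540000, running G = 3.065000
t=3: π = [0.2861, 0.3667, 0.3472], E[r] = 0.9141, γ^t·E[r] = 0.468000, running G = 3.533000
t=4: π = [0.2833, 0.3674, 0.3493], E[r] = 0.9209, γ^t·E[r] = 0.377200, running G = 3.910200
t=5: π = [0.2832, 0.3668, 0.3501], E[r] = 0.9174, γ^t·E[r] = 0.300600, running G = 4.210800
t=6: π = [0.2833, 0.3666, 0.3501], E[r] = 0.9165, γ^t·E[r] = 0.240252, running G = 4.451052
t=7: π = [0.2833, 0.3667, 0.3500], E[r] = 0.9166, γ^t·E[r] = 0.192225, running G = 4.643277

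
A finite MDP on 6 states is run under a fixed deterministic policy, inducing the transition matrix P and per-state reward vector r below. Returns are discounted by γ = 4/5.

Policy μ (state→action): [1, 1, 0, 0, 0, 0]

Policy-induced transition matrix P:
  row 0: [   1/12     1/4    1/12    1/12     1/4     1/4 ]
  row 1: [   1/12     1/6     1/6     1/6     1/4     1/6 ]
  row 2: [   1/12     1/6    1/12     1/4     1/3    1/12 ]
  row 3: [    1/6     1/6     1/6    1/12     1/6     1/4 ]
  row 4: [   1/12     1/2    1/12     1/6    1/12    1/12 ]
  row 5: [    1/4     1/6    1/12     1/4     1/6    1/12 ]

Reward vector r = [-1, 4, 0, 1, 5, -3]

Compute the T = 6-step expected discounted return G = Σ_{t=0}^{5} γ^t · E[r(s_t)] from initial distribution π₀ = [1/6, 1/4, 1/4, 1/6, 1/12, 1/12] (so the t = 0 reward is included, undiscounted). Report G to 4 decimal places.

t=0: π = [0.1667, 0.2500, 0.2500, 0.1667, 0.0833, 0.0833], E[r] = 1.1667, γ^t·E[r] = 1.166667, running G = 1.166667
t=1: π = [0.1111, 0.2083, 0.1181, 0.1667, 0.2361, 0.1597], E[r] = 1.5903, γ^t·E[r] = 1.272222, running G = 2.438889
t=2: π = [0.1238, 0.2546, 0.1146, 0.1667, 0.1933, 0.1470], E[r] = 1.5868, γ^t·E[r] = 1.015556, running G = 3.454444
t=3: π = [0.1217, 0.2414, 0.1184, 0.1643, 0.2012, 0.1530], E[r] = 1.5553, γ^t·E[r] = 0.796296, running G = 4.250741
t=4: π = [0.1225, 0.2439, 0.1171, 0.1655, 0.1999, 0.1511], E[r] = 1.5646, γ^t·E[r] = 0.640863, running G = 4.891603
t=5: π = [0.1223, 0.2435, 0.1174, 0.1650, 0.2001, 0.1517], E[r] = 1.5621, γ^t·E[r] = 0.511877, running G = 5.403480

G = 5.4035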